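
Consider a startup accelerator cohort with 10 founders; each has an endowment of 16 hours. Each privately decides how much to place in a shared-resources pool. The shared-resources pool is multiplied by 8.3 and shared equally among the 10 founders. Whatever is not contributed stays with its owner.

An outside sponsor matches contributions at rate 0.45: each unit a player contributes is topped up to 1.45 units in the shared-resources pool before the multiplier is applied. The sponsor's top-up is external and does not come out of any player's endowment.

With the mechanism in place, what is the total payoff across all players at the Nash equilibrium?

Under the mechanism each unit contributed yields 8.3 × 1.45 / 10 = 1.2035 back to its contributor per unit of net cost, which exceeds 1, making full contribution the dominant choice for everyone.
So the Nash equilibrium is full contribution by all 10; the group earns 8.3 × 1.45 × 160 = 1925.60.

1925.60 hours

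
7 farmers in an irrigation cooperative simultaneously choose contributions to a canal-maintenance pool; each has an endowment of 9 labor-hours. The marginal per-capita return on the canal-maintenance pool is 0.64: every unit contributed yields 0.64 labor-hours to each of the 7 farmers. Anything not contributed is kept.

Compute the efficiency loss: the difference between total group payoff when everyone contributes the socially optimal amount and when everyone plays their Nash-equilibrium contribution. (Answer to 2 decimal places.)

The private return per contributed unit is 0.64 < 1, so contributing 0 is dominant for every player. At the Nash equilibrium everyone keeps their 9, and the group total is 7 × 9 = 63.
Each contributed unit returns 4.480 to the group as a whole (0.64 to each of 7 players), which exceeds 1, so the social optimum is full contribution: group total = 4.480 × 63 = 282.24.
Efficiency loss = 282.24 − 63 = 219.24.

219.24 labor-hours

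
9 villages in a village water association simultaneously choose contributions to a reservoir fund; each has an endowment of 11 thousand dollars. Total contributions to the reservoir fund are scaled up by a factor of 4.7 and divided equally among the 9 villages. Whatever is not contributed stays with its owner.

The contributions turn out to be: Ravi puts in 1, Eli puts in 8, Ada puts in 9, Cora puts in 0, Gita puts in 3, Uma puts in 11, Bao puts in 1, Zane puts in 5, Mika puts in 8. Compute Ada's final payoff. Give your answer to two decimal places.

Total contributed: 1 + 8 + 9 + 0 + 3 + 11 + 1 + 5 + 8 = 46.
Each receives 4.7 × 46 / 9 = 24.02 from the reservoir fund.
Ada keeps 11 − 9 = 2, so Ada's payoff is 2 + 24.02 = 26.02.

26.02 thousand dollars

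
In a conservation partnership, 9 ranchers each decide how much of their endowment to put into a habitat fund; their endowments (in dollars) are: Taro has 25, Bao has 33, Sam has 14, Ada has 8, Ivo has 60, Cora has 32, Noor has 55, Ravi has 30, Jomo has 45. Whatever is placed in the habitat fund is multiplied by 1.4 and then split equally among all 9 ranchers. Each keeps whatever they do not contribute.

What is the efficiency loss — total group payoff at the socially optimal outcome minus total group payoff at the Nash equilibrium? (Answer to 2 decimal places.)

The private return per contributed unit is 1.4/9 = 0.1556 < 1 for every player regardless of endowment, so the Nash equilibrium is zero contribution and the group total is Σ E_j = 25 + 33 + 14 + 8 + 60 + 32 + 55 + 30 + 45 = 302.
Each contributed unit returns 1.400 to the group, so the social optimum is full contribution by everyone: group total = 1.400 × 302 = 422.80.
Efficiency loss = (1.400 − 1) × 302 = 120.80.

120.80 dollars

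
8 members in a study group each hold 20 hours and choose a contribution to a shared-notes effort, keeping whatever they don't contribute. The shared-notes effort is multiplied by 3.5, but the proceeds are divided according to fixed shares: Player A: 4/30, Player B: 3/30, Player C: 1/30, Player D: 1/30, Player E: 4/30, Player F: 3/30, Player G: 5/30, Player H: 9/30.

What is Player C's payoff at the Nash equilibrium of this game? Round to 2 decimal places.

22.33 hours

Each unit j contributes comes back to j as 3.5 × (j's share), so j prefers to contribute only if that share exceeds 1/3.5 = 0.2857; otherwise keeping the unit dominates.
The only share above 0.2857 is Player H's 9/30, contributing 20; the remaining 7 contribute 0. Total contributed: 20.
Player C keeps 20 and receives 3.5 × 20 × 1/30 = 2.33 from the shared-notes effort, for a payoff of 22.33.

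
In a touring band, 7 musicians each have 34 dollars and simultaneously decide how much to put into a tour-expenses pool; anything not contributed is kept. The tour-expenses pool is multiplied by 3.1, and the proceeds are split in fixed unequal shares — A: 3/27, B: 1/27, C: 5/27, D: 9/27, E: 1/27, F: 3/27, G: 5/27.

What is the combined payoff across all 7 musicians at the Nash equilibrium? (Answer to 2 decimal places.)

309.40 dollars

Player j's private return per contributed unit is 3.1 × (j's share). Contributing is weakly dominant for j when that share is at least 1/3.1 = 0.3226, and contributing 0 is dominant otherwise.
D alone (share 9/27) is above the threshold, contributing 34; the remaining 6 contribute 0. Total contributed: 34.
The tour-expenses pool pays out 3.1 × 34 = 105.40 in total (split across the unequal shares, but the aggregate is all that matters for the group sum).
The 6 free-riders keep 34 each, adding 204. Group total = 204 + 105.40 = 309.40.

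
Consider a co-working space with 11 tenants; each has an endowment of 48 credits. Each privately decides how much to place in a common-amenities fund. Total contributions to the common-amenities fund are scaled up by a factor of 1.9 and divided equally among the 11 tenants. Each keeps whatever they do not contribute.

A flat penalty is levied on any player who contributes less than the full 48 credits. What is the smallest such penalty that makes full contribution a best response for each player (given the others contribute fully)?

Given the others contribute fully, the best deviation is to contribute 0 (any partial contribution still incurs the fine and gives up units whose private return 0.1727 is below 1).
Deviating from 48 to 0 saves 48 credits but forfeits the deviator's share of the drop in the common-amenities fund: 1.9/11 × 48 = 8.29.
So the deviation gain is 48 − 8.29 = 39.71, and the fine must be at least 39.71 credits to wipe it out.

39.71 credits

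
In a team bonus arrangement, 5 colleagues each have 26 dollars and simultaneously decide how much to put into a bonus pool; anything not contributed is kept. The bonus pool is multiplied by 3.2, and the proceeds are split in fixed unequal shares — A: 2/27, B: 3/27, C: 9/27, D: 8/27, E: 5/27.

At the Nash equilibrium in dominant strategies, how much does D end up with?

50.65 dollars

Player j's private return per contributed unit is 3.2 × (j's share). Contributing is weakly dominant for j when that share is at least 1/3.2 = 0.3125, and contributing 0 is dominant otherwise.
Only C (9/27) clears that bar, contributing 26; the remaining 4 contribute 0. Total contributed: 26.
D keeps 26 and receives 3.2 × 26 × 8/27 = 24.65 from the bonus pool, for a payoff of 50.65.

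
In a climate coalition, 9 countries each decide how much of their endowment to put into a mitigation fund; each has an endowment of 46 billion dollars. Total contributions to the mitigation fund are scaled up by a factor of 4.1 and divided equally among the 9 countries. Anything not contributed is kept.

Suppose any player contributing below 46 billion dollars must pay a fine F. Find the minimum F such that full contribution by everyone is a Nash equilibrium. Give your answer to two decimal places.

25.04 billion dollars

Given the others contribute fully, the best deviation is to contribute 0 (any partial contribution still incurs the fine and gives up units whose private return 0.4556 is below 1).
Deviating from 46 to 0 saves 46 billion dollars but forfeits the deviator's share of the drop in the mitigation fund: 4.1/9 × 46 = 20.96.
So the deviation gain is 46 − 20.96 = 25.04, and the fine must be at least 25.04 billion dollars to wipe it out.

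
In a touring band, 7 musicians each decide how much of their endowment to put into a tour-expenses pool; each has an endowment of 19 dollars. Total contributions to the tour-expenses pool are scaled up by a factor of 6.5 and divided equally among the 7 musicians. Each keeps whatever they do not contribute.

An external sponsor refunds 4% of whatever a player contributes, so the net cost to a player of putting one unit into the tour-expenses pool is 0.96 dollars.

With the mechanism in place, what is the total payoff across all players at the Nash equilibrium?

133.00 dollars

With the mechanism, a contributed unit returns (6.5/7) / 0.96 = 0.9673 per unit of net cost — still below 1 — so contributing 0 remains dominant for every player.
Everyone keeps their endowment and the group total is 7 × 19 = 133.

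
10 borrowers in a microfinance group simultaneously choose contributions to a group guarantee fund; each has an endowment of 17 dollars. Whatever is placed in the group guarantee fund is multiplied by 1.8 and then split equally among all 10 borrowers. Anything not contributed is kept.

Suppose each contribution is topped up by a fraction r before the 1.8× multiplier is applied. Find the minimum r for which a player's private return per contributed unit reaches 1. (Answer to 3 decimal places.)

4.556

With matching at rate r, one contributed unit becomes (1 + r) in the group guarantee fund and returns 1.8 × (1 + r) / 10 to the contributor.
Setting this equal to 1: 1 + r = 10/1.8 = 5.5556.
So the minimum matching rate is r = 5.5556 − 1 = 4.556.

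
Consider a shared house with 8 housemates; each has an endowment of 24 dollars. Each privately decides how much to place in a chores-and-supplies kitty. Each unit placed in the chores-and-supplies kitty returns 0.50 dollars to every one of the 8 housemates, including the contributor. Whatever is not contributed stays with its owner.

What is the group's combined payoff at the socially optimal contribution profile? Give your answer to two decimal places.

Each contributed unit returns 4.000 to the group as a whole (0.50 to each of 8 players), which exceeds 1, so the social optimum is full contribution: group total = 4.000 × 192 = 768.00.

768.00 dollars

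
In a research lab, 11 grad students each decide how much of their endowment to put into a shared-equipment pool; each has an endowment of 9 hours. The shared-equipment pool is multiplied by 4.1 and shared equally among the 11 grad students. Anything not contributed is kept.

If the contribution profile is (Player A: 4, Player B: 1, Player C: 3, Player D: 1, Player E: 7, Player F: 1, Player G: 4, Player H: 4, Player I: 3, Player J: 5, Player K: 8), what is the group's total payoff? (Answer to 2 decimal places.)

Total contributed: 4 + 1 + 3 + 1 + 7 + 1 + 4 + 4 + 3 + 5 + 8 = 41; total kept: 11 × 9 − 41 = 58.
The shared-equipment pool pays out 4.1 × 41 = 168.10 in aggregate.
Group total = 58 + 168.10 = 226.10.

226.10 hours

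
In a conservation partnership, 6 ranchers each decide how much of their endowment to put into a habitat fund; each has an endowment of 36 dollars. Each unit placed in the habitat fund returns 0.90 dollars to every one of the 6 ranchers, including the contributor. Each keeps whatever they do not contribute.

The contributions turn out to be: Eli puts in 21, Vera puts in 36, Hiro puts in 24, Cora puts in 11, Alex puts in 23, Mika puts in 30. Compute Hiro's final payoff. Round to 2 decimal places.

142.50 dollars

Total contributed: 21 + 36 + 24 + 11 + 23 + 30 = 145.
Each receives 0.90 × 145 = 130.50 from the habitat fund.
Hiro keeps 36 − 24 = 12, so Hiro's payoff is 12 + 130.50 = 142.50.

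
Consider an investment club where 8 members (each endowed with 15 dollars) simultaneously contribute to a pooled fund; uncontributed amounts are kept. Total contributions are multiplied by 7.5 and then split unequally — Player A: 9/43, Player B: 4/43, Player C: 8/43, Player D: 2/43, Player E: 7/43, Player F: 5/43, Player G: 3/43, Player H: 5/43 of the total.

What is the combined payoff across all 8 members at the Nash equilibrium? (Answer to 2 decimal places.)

412.50 dollars

For player j, contributing a unit is worthwhile iff 7.5 × (j's share) ≥ 1, i.e. iff j's share is at least 0.1333.
Player A, Player C and Player E clear that bar, contributing 15 each; the remaining 5 contribute 0. Total contributed: 45.
The pooled fund pays out 7.5 × 45 = 337.50 in total (split across the unequal shares, but the aggregate is all that matters for the group sum).
The 5 free-riders keep 15 each, adding 75. Group total = 75 + 337.50 = 412.50.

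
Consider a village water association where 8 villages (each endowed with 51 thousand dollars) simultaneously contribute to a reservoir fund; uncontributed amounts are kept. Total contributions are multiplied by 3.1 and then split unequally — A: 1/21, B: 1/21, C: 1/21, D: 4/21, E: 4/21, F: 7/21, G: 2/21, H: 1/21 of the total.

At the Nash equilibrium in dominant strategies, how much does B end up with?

58.53 thousand dollars

Player j's private return per contributed unit is 3.1 × (j's share). Contributing is weakly dominant for j when that share is at least 1/3.1 = 0.3226, and contributing 0 is dominant otherwise.
The only share above 0.3226 is F's 7/21, contributing 51; the remaining 7 contribute 0. Total contributed: 51.
B keeps 51 and receives 3.1 × 51 × 1/21 = 7.53 from the reservoir fund, for a payoff of 58.53.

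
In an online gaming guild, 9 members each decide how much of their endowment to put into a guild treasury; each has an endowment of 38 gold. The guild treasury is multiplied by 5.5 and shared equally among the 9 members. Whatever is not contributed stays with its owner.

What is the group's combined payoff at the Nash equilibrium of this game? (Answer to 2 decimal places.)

342.00 gold

Each contributed unit returns 5.5/9 = 0.6111 to its contributor — below 1 — so contributing 0 is dominant for every player. At the Nash equilibrium everyone keeps their 38, and the group total is 9 × 38 = 342.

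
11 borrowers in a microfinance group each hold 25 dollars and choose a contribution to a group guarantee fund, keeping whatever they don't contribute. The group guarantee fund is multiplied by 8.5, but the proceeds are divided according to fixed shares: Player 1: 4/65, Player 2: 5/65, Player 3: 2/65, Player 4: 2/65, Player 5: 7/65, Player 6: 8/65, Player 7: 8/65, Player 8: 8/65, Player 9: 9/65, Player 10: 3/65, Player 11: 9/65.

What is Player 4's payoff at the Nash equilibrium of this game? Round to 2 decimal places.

57.69 dollars

Player j's private return per contributed unit is 8.5 × (j's share). Contributing is weakly dominant for j when that share is at least 1/8.5 = 0.1176, and contributing 0 is dominant otherwise.
The shares above 0.1176 belong to Player 6, Player 7, Player 8, Player 9 and Player 11, contributing 25 each; the remaining 6 contribute 0. Total contributed: 125.
Player 4 keeps 25 and receives 8.5 × 125 × 2/65 = 32.69 from the group guarantee fund, for a payoff of 57.69.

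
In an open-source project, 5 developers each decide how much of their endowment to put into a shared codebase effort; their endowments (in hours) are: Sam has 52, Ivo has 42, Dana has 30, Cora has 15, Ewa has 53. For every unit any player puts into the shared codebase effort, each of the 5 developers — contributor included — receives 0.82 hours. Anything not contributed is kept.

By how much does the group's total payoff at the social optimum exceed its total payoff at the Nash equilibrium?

The private return per contributed unit is 0.82 < 1 for everyone, so the Nash equilibrium is zero contribution and the group total is Σ E_j = 52 + 42 + 30 + 15 + 53 = 192.
Each contributed unit returns 4.100 to the group, so the social optimum is full contribution by everyone: group total = 4.100 × 192 = 787.20.
Efficiency loss = (4.100 − 1) × 192 = 595.20.

595.20 hours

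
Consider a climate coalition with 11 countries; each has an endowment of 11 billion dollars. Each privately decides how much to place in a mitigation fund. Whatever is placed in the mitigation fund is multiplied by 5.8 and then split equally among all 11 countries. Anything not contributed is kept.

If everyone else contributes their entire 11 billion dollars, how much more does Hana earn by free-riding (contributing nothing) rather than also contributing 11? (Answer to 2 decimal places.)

5.20 billion dollars

Switching from a contribution of 11 to 0 lets Hana keep an extra 11 billion dollars, but lowers the mitigation fund by 11, which costs Hana their own share of that drop: 5.8/11 × 11 = 5.80.
Net gain = 11 − 5.80 = 5.20. The private return per contributed unit (0.5273) is below 1, so free-riding is indeed the best response regardless of what the others do.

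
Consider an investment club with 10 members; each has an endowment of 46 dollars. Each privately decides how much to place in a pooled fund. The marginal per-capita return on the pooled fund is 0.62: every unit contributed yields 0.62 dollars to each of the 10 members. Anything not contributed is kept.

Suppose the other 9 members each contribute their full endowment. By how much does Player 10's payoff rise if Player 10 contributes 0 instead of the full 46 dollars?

17.48 dollars

Switching from a contribution of 46 to 0 lets Player 10 keep an extra 46 dollars, but lowers the pooled fund by 46, which costs Player 10 their own share of that drop: 0.62 × 46 = 28.52.
Net gain = 46 − 28.52 = 17.48. The private return per contributed unit (0.62) is below 1, so free-riding is indeed the best response regardless of what the others do.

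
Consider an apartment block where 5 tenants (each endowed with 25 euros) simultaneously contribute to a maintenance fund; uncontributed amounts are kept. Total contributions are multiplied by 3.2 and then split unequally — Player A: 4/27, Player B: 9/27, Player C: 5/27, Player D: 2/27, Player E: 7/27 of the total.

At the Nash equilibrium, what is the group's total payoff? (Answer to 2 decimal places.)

180.00 euros

For player j, contributing a unit is worthwhile iff 3.2 × (j's share) ≥ 1, i.e. iff j's share is at least 0.3125.
Only Player B (9/27) clears that bar, contributing 25; the remaining 4 contribute 0. Total contributed: 25.
The maintenance fund pays out 3.2 × 25 = 80.00 in total (split across the unequal shares, but the aggregate is all that matters for the group sum).
The 4 free-riders keep 25 each, adding 100. Group total = 100 + 80.00 = 180.00.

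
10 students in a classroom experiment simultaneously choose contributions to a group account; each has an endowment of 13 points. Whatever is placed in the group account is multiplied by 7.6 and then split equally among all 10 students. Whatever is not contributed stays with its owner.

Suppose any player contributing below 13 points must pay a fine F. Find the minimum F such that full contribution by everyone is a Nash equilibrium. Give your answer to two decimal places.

3.12 points

Given the others contribute fully, the best deviation is to contribute 0 (any partial contribution still incurs the fine and gives up units whose private return 0.7600 is below 1).
Deviating from 13 to 0 saves 13 points but forfeits the deviator's share of the drop in the group account: 7.6/10 × 13 = 9.88.
So the deviation gain is 13 − 9.88 = 3.12, and the fine must be at least 3.12 points to wipe it out.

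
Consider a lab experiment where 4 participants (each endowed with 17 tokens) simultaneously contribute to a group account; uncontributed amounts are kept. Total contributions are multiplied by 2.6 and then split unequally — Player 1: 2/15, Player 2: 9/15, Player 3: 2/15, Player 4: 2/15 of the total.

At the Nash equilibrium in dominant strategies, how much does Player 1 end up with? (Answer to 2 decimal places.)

22.89 tokens

For player j, contributing a unit is worthwhile iff 2.6 × (j's share) ≥ 1, i.e. iff j's share is at least 0.3846.
Only Player 2 (9/15) clears that bar, contributing 17; the remaining 3 contribute 0. Total contributed: 17.
Player 1 keeps 17 and receives 2.6 × 17 × 2/15 = 5.89 from the group account, for a payoff of 22.89.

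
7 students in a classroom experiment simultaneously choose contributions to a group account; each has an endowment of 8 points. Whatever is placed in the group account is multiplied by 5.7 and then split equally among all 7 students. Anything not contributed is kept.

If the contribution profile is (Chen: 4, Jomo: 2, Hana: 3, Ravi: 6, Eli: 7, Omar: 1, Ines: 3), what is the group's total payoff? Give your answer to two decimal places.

178.20 points

Total contributed: 4 + 2 + 3 + 6 + 7 + 1 + 3 = 26; total kept: 7 × 8 − 26 = 30.
The group account pays out 5.7 × 26 = 148.20 in aggregate.
Group total = 30 + 148.20 = 178.20.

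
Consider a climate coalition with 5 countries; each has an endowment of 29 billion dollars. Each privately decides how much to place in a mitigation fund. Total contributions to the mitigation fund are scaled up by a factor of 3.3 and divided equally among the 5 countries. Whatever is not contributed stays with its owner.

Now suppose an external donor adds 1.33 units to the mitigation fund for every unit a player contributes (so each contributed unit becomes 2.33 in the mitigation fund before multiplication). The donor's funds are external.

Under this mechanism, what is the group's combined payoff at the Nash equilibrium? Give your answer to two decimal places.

With the mechanism, a contributed unit returns 3.3 × 2.33 / 5 = 1.5378 per unit of net cost to the contributor — now above 1 — so contributing fully is weakly dominant for every player.
So the Nash equilibrium is full contribution by all 5; the group earns 3.3 × 2.33 × 145 = 1114.91.

1114.91 billion dollars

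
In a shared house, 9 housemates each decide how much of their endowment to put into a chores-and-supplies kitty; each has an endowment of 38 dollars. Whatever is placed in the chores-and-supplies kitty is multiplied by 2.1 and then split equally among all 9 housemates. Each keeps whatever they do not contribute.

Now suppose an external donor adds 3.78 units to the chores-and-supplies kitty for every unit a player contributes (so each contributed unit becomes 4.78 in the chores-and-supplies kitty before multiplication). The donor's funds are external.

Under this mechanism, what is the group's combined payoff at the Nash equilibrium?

3433.00 dollars

Under the mechanism each unit contributed yields 2.1 × 4.78 / 9 = 1.1153 back to its contributor per unit of net cost, which exceeds 1, making full contribution the dominant choice for everyone.
So the Nash equilibrium is full contribution by all 9; the group earns 2.1 × 4.78 × 342 = 3433.00.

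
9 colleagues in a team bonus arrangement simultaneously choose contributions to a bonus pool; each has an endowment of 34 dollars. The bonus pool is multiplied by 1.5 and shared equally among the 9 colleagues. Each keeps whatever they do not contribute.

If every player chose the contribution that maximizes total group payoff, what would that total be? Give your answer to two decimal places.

Each contributed unit returns 1.500 to the group as a whole (0.1667 to each of 9 players), which exceeds 1, so the social optimum is full contribution: group total = 1.500 × 306 = 459.00.

459.00 dollars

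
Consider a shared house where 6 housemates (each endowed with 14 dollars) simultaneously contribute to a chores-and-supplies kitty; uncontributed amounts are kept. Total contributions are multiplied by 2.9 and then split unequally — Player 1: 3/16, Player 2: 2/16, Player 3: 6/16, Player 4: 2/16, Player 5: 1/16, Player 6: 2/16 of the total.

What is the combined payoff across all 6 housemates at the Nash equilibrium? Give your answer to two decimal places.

For player j, contributing a unit is worthwhile iff 2.9 × (j's share) ≥ 1, i.e. iff j's share is at least 0.3448.
Only Player 3 (6/16) clears that bar, contributing 14; the remaining 5 contribute 0. Total contributed: 14.
The chores-and-supplies kitty pays out 2.9 × 14 = 40.60 in total (split across the unequal shares, but the aggregate is all that matters for the group sum).
The 5 free-riders keep 14 each, adding 70. Group total = 70 + 40.60 = 110.60.

110.60 dollars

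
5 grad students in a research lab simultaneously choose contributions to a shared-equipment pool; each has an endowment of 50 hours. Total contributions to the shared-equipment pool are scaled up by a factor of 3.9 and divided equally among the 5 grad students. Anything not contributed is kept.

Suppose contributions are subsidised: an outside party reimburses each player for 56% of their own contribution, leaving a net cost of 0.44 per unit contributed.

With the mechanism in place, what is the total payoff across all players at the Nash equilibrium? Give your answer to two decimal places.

1115.00 hours

Under the mechanism each unit contributed yields (3.9/5) / 0.44 = 1.7727 back to its contributor per unit of net cost, which exceeds 1, making full contribution the dominant choice for everyone.
So the Nash equilibrium is full contribution by all 5; the group earns 5 × (50 × 0.56 + 3.9 × 50) = 1115.00.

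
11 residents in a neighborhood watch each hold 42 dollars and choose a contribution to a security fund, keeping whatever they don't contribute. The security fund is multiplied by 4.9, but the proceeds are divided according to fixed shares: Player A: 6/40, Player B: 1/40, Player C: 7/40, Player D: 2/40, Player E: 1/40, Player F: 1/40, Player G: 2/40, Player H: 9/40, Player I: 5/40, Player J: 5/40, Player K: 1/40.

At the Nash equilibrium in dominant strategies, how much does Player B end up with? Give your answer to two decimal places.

Player j's private return per contributed unit is 4.9 × (j's share). Contributing is weakly dominant for j when that share is at least 1/4.9 = 0.2041, and contributing 0 is dominant otherwise.
Player H alone (share 9/40) is above the threshold, contributing 42; the remaining 10 contribute 0. Total contributed: 42.
Player B keeps 42 and receives 4.9 × 42 × 1/40 = 5.15 from the security fund, for a payoff of 47.15.

47.15 dollars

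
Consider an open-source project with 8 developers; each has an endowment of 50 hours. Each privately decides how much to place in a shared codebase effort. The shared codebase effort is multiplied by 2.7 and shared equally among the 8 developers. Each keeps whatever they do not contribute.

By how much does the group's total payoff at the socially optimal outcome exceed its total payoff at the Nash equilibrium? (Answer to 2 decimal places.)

680.00 hours

Each contributed unit returns 2.7/8 = 0.3375 to its contributor — below 1 — so contributing 0 is dominant for every player. At the Nash equilibrium everyone keeps their 50, and the group total is 8 × 50 = 400.
Each contributed unit returns 2.700 to the group as a whole (0.3375 to each of 8 players), which exceeds 1, so the social optimum is full contribution: group total = 2.700 × 400 = 1080.00.
Efficiency loss = 1080.00 − 400 = 680.00.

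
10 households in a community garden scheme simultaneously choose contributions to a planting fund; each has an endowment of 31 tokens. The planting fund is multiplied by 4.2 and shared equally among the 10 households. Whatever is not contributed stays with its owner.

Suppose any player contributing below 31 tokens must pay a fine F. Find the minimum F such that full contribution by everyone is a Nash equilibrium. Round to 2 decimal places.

17.98 tokens

Given the others contribute fully, the best deviation is to contribute 0 (any partial contribution still incurs the fine and gives up units whose private return 0.4200 is below 1).
Deviating from 31 to 0 saves 31 tokens but forfeits the deviator's share of the drop in the planting fund: 4.2/10 × 31 = 13.02.
So the deviation gain is 31 − 13.02 = 17.98, and the fine must be at least 17.98 tokens to wipe it out.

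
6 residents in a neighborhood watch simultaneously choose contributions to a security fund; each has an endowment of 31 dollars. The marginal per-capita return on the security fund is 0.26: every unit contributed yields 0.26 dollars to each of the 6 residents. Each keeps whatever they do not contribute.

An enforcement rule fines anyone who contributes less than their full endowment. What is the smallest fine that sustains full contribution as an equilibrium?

Given the others contribute fully, the best deviation is to contribute 0 (any partial contribution still incurs the fine and gives up units whose private return 0.26 is below 1).
Deviating from 31 to 0 saves 31 dollars but forfeits the deviator's share of the drop in the security fund: 0.26 × 31 = 8.06.
So the deviation gain is 31 − 8.06 = 22.94, and the fine must be at least 22.94 dollars to wipe it out.

22.94 dollars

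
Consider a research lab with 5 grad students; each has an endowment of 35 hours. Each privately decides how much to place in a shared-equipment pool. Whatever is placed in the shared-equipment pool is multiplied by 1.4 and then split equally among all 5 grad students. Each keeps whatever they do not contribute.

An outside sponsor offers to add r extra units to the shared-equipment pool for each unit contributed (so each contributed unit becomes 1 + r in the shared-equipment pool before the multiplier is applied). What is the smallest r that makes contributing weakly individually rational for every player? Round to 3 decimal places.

2.571

With matching at rate r, one contributed unit becomes (1 + r) in the shared-equipment pool and returns 1.4 × (1 + r) / 5 to the contributor.
Setting this equal to 1: 1 + r = 5/1.4 = 3.5714.
So the minimum matching rate is r = 3.5714 − 1 = 2.571.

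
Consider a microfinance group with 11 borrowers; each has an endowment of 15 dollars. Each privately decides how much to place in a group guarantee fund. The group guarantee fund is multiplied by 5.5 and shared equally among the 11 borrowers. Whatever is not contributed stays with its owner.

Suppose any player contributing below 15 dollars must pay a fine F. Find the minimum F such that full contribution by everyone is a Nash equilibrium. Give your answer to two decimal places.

Given the others contribute fully, the best deviation is to contribute 0 (any partial contribution still incurs the fine and gives up units whose private return 0.5000 is below 1).
Deviating from 15 to 0 saves 15 dollars but forfeits the deviator's share of the drop in the group guarantee fund: 5.5/11 × 15 = 7.50.
So the deviation gain is 15 − 7.50 = 7.50, and the fine must be at least 7.50 dollars to wipe it out.

7.50 dollars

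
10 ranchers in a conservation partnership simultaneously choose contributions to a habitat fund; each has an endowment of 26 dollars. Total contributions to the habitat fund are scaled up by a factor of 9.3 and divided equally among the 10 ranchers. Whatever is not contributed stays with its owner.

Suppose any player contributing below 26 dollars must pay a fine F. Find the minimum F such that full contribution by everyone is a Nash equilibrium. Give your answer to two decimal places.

Given the others contribute fully, the best deviation is to contribute 0 (any partial contribution still incurs the fine and gives up units whose private return 0.9300 is below 1).
Deviating from 26 to 0 saves 26 dollars but forfeits the deviator's share of the drop in the habitat fund: 9.3/10 × 26 = 24.18.
So the deviation gain is 26 − 24.18 = 1.82, and the fine must be at least 1.82 dollars to wipe it out.

1.82 dollars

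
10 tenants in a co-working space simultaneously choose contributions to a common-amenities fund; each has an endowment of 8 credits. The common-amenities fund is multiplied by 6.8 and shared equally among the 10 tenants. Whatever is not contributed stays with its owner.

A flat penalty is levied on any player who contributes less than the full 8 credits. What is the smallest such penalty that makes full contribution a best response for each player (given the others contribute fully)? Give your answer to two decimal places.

Given the others contribute fully, the best deviation is to contribute 0 (any partial contribution still incurs the fine and gives up units whose private return 0.6800 is below 1).
Deviating from 8 to 0 saves 8 credits but forfeits the deviator's share of the drop in the common-amenities fund: 6.8/10 × 8 = 5.44.
So the deviation gain is 8 − 5.44 = 2.56, and the fine must be at least 2.56 credits to wipe it out.

2.56 credits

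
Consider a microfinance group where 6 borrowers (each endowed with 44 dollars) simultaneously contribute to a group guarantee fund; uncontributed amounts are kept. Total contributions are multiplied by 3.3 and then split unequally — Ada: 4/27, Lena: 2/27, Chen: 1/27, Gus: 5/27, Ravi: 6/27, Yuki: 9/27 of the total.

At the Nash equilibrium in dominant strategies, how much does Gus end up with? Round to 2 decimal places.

For player j, contributing a unit is worthwhile iff 3.3 × (j's share) ≥ 1, i.e. iff j's share is at least 0.3030.
Yuki alone (share 9/27) is above the threshold, contributing 44; the remaining 5 contribute 0. Total contributed: 44.
Gus keeps 44 and receives 3.3 × 44 × 5/27 = 26.89 from the group guarantee fund, for a payoff of 70.89.

70.89 dollars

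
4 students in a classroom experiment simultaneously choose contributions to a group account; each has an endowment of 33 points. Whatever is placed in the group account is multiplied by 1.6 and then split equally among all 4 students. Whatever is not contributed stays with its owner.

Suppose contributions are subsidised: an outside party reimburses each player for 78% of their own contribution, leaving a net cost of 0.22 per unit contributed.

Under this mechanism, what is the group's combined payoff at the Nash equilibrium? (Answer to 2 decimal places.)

With the mechanism, a contributed unit returns (1.6/4) / 0.22 = 1.8182 per unit of net cost to the contributor — now above 1 — so contributing fully is weakly dominant for every player.
At the Nash equilibrium everyone contributes 33. Group total payoff = 4 × (33 × 0.78 + 1.6 × 33) = 314.16.

314.16 points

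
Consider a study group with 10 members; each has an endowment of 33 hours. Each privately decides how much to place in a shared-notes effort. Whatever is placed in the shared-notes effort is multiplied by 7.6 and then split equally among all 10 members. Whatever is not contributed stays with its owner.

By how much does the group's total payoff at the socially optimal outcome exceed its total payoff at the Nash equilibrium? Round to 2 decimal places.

Each contributed unit returns 7.6/10 = 0.7600 to its contributor — below 1 — so contributing 0 is dominant for every player. At the Nash equilibrium everyone keeps their 33, and the group total is 10 × 33 = 330.
Each contributed unit returns 7.600 to the group as a whole (0.7600 to each of 10 players), which exceeds 1, so the social optimum is full contribution: group total = 7.600 × 330 = 2508.00.
Efficiency loss = 2508.00 − 330 = 2178.00.

2178.00 hours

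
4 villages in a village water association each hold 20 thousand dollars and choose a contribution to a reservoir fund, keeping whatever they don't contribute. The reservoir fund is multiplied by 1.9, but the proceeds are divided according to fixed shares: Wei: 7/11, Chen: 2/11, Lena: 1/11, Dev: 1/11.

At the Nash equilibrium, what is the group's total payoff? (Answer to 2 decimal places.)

Each unit j contributes comes back to j as 1.9 × (j's share), so j prefers to contribute only if that share exceeds 1/1.9 = 0.5263; otherwise keeping the unit dominates.
Only Wei (7/11) clears that bar, contributing 20; the remaining 3 contribute 0. Total contributed: 20.
The reservoir fund pays out 1.9 × 20 = 38.00 in total (split across the unequal shares, but the aggregate is all that matters for the group sum).
The 3 free-riders keep 20 each, adding 60. Group total = 60 + 38.00 = 98.00.

98.00 thousand dollars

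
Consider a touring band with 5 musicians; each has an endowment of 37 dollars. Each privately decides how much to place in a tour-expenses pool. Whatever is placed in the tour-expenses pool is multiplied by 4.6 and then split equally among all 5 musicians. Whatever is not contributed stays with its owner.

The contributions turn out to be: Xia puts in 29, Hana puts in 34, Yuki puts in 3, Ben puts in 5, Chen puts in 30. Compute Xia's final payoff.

Total contributed: 29 + 34 + 3 + 5 + 30 = 101.
Each receives 4.6 × 101 / 5 = 92.92 from the tour-expenses pool.
Xia keeps 37 − 29 = 8, so Xia's payoff is 8 + 92.92 = 100.92.

100.92 dollars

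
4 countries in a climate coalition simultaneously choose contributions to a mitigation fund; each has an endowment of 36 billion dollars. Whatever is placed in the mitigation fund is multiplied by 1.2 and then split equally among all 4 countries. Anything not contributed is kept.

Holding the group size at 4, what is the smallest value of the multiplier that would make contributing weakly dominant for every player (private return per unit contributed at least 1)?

A contributed unit returns (multiplier)/4 to its contributor.
This reaches 1 exactly when the multiplier is 4.

4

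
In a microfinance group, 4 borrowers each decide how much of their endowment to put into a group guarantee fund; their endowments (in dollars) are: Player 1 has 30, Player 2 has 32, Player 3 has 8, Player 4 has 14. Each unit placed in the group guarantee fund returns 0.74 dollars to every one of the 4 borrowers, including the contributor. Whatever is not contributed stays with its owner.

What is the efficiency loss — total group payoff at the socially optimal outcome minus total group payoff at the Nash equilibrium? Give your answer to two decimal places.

The private return per contributed unit is 0.74 < 1 for everyone, so the Nash equilibrium is zero contribution and the group total is Σ E_j = 30 + 32 + 8 + 14 = 84.
Each contributed unit returns 2.960 to the group, so the social optimum is full contribution by everyone: group total = 2.960 × 84 = 248.64.
Efficiency loss = (2.960 − 1) × 84 = 164.64.

164.64 dollars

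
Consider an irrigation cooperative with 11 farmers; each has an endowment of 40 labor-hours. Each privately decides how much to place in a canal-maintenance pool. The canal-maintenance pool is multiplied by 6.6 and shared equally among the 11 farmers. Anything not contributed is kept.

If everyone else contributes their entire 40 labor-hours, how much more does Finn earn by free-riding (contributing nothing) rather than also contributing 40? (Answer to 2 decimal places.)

16.00 labor-hours

Switching from a contribution of 40 to 0 lets Finn keep an extra 40 labor-hours, but lowers the canal-maintenance pool by 40, which costs Finn their own share of that drop: 6.6/11 × 40 = 24.00.
Net gain = 40 − 24.00 = 16.00. The private return per contributed unit (0.6000) is below 1, so free-riding is indeed the best response regardless of what the others do.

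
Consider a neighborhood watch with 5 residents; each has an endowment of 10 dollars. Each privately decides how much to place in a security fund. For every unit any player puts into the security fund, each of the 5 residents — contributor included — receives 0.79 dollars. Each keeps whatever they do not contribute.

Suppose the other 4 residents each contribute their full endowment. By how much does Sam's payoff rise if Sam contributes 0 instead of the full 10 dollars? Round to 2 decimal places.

Switching from a contribution of 10 to 0 lets Sam keep an extra 10 dollars, but lowers the security fund by 10, which costs Sam their own share of that drop: 0.79 × 10 = 7.90.
Net gain = 10 − 7.90 = 2.10. The private return per contributed unit (0.79) is below 1, so free-riding is indeed the best response regardless of what the others do.

2.10 dollars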